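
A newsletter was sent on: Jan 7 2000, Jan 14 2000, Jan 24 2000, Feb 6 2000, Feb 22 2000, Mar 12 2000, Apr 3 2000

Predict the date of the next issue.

The spacing grows by 3 each time: 7, 10, 13, 16, 19, 22 days.
Next gap: 25 days. Apr 3 2000 + 25 days = Apr 28 2000.

Apr 28 2000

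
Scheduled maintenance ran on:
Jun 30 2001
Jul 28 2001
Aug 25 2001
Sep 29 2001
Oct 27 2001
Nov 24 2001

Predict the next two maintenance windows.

All Saturdays; the gaps (28, 28, 35, 28, 28) vary with month length.
This is the last Saturday of each month.
December 2001 ends with Saturday Dec 29 2001.
January 2002 ends with Saturday Jan 26 2002.

Dec 29 2001, Jan 26 2002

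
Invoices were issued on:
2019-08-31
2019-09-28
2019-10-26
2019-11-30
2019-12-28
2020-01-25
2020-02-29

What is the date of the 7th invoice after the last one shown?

2020-09-26

Every date is a Saturday; gaps 28, 28, 35, 28, 28, 35 days.
Each is the last Saturday of its month (at least one falls on the 29th or later, ruling out '4th Saturday').
March 2020 ends with Saturday 2020-03-28.
April 2020 ends with Saturday 2020-04-25.
Last Saturday of May 2020: 2020-05-30.
June 2020 ends with Saturday 2020-06-27.
Last Saturday of July 2020: 2020-07-25.
August 2020 ends with Saturday 2020-08-29.
Last Saturday of September 2020: 2020-09-26.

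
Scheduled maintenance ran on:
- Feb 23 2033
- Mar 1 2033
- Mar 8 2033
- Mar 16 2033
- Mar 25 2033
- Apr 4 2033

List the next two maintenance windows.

Apr 15 2033, Apr 27 2033

The spacing grows by 1 each time: 6, 7, 8, 9, 10 days.
Next gap: 11 days. Apr 4 2033 + 11 days = Apr 15 2033.
Next gap: 12 days. Apr 15 2033 + 12 days = Apr 27 2033.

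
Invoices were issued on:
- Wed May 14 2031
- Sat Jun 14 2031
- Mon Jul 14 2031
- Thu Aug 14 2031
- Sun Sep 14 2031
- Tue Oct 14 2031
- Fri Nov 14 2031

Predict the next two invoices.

Gaps: 31, 30, 31, 31, 30, 31 days — not constant. Every event is on the 14th of the month.
Pattern: the 14th of each month.
Next: December 2031 → Sun Dec 14 2031.
January 2032: Wed Jan 14 2032.

Sun Dec 14 2031, Wed Jan 14 2032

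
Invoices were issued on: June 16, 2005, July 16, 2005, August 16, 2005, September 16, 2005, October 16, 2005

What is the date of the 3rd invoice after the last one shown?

Each date is the 16th; the gaps (30, 31, 31, 30) track the month lengths.
The rule is the 16th of each month.
Next: November 2005 → November 16, 2005.
Next: December 2005 → December 16, 2005.
Next: January 2006 → January 16, 2006.

January 16, 2006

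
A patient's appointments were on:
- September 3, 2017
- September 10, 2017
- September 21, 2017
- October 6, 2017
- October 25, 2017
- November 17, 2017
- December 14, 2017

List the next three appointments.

The spacing grows by 4 each time: 7, 11, 15, 19, 23, 27 days.
Next gap: 31 days. December 14, 2017 + 31 days = January 14, 2018.
Next gap: 35 days. January 14, 2018 + 35 days = February 18, 2018.
Next gap: 39 days. February 18, 2018 + 39 days = March 29, 2018.

January 14, 2018; February 18, 2018; March 29, 2018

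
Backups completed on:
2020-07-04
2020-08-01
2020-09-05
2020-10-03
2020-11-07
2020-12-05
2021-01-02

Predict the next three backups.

2021-02-06, 2021-03-06, 2021-04-03

These are Saturdays at 28- or 35-day spacing (28, 35, 28, 35, 28, 28).
The pattern: 1st Saturday of the month.
1st Saturday of February 2021: 2021-02-06.
March 2021 — 1st Saturday is 2021-03-06.
1st Saturday of April 2021: 2021-04-03.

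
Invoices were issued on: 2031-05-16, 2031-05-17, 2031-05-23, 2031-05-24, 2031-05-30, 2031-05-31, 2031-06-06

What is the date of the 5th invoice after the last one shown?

2031-06-21

Gaps: 1, 6, 1, 6, 1, 6 days — not constant, but cyclic with period 2.
The events fall on every Friday and Saturday.
Next Saturday: 2031-06-07.
The following Friday is 2031-06-13.
The following Saturday is 2031-06-14.
Next Friday: 2031-06-20.
The following Saturday is 2031-06-21.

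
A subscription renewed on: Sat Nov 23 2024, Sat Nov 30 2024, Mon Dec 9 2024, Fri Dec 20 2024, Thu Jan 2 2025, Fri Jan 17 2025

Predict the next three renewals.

Mon Feb 3 2025, Sat Feb 22 2025, Sat Mar 15 2025

Intervals are 7, 9, 11, 13, 15 days — an arithmetic progression with common difference 2.
Next gap: 17 days. Fri Jan 17 2025 + 17 days = Mon Feb 3 2025.
Next gap: 19 days. Mon Feb 3 2025 + 19 days = Sat Feb 22 2025.
Next gap: 21 days. Sat Feb 22 2025 + 21 days = Sat Mar 15 2025.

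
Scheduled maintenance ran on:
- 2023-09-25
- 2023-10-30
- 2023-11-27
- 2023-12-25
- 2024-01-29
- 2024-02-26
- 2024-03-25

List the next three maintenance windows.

2024-04-29, 2024-05-27, 2024-06-24

Every date is a Monday; gaps 35, 28, 28, 35, 28, 28 days.
Each is the last Monday of its month (at least one falls on the 29th or later, ruling out '4th Monday').
April 2024 ends with Monday 2024-04-29.
Last Monday of May 2024: 2024-05-27.
Last Monday of June 2024: 2024-06-24.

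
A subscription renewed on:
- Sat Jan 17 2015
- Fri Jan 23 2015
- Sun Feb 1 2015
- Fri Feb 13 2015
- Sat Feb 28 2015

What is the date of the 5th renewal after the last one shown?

Sun Jun 28 2015

The spacing grows by 3 each time: 6, 9, 12, 15 days.
Next gap: 18 days. Sat Feb 28 2015 + 18 days = Wed Mar 18 2015.
Next gap: 21 days. Wed Mar 18 2015 + 21 days = Wed Apr 8 2015.
Next gap: 24 days. Wed Apr 8 2015 + 24 days = Sat May 2 2015.
Next gap: 27 days. Sat May 2 2015 + 27 days = Fri May 29 2015.
Next gap: 30 days. Fri May 29 2015 + 30 days = Sun Jun 28 2015.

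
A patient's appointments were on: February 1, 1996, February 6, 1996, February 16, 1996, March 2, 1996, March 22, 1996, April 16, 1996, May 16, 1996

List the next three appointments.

The spacing grows by 5 each time: 5, 10, 15, 20, 25, 30 days.
Next gap: 35 days. May 16, 1996 + 35 days = June 20, 1996.
Next gap: 40 days. June 20, 1996 + 40 days = July 30, 1996.
Next gap: 45 days. July 30, 1996 + 45 days = September 13, 1996.

June 20, 1996; July 30, 1996; September 13, 1996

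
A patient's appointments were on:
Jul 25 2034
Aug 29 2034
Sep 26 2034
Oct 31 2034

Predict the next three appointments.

These are Tuesdays with 35, 28, 35-day gaps.
Each is the final Tuesday of its month — Aug 29 2034 is past the 28th, so '4th Tuesday' doesn't fit.
November 2034 ends with Tuesday Nov 28 2034.
Last Tuesday of December 2034: Dec 26 2034.
Last Tuesday of January 2035: Jan 30 2035.

Nov 28 2034, Dec 26 2034, Jan 30 2035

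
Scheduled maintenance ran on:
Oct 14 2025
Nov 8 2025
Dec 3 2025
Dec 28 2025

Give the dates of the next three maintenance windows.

The spacing is 25, 25, 25 days — always 25 days.
Dec 28 2025 + 25 days = Jan 22 2026.
Jan 22 2026 + 25 days = Feb 16 2026.
Feb 16 2026 + 25 days = Mar 13 2026.

Jan 22 2026, Feb 16 2026, Mar 13 2026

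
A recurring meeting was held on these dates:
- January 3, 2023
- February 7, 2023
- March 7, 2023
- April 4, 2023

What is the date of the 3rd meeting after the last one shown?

These are Tuesdays at 28- or 35-day spacing (35, 28, 28).
The pattern: 1st Tuesday of the month.
1st Tuesday of May 2023: May 2, 2023.
June 2023 — 1st Tuesday is June 6, 2023.
1st Tuesday of July 2023: July 4, 2023.

July 4, 2023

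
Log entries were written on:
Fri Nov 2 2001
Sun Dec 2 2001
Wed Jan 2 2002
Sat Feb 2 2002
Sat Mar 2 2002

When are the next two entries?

Tue Apr 2 2002, Thu May 2 2002

Each date is the 2nd; the gaps (30, 31, 31, 28) track the month lengths.
The rule is the 2nd of each month.
Next: April 2002 → Tue Apr 2 2002.
Next: May 2002 → Thu May 2 2002.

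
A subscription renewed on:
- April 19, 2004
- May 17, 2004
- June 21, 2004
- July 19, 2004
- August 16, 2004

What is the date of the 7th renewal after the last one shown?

March 21, 2005

All dates are Mondays, 28, 35, 28, 28 days apart.
Specifically, the 3rd Monday of each month.
3rd Monday of September 2004: September 20, 2004.
October 2004 — 3rd Monday is October 18, 2004.
3rd Monday of November 2004: November 15, 2004.
December 2004 — 3rd Monday is December 20, 2004.
January 2005 — 3rd Monday is January 17, 2005.
February 2005 — 3rd Monday is February 21, 2005.
March 2005 — 3rd Monday is March 21, 2005.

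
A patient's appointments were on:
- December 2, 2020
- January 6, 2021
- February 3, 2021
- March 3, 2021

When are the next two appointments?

April 7, 2021; May 5, 2021

All dates are Wednesdays, 35, 28, 28 days apart.
Specifically, the 1st Wednesday of each month.
April 2021 — 1st Wednesday is April 7, 2021.
May 2021 — 1st Wednesday is May 5, 2021.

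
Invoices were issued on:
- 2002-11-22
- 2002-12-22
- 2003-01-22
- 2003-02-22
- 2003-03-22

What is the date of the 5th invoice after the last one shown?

Each date is the 22nd; the gaps (30, 31, 31, 28) track the month lengths.
The rule is the 22nd of each month.
April 2003: 2003-04-22.
Next: May 2003 → 2003-05-22.
Next: June 2003 → 2003-06-22.
Next: July 2003 → 2003-07-22.
Next: August 2003 → 2003-08-22.

2003-08-22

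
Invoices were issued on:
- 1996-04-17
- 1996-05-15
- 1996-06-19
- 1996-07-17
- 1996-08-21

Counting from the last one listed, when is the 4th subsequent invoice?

These are Wednesdays at 28- or 35-day spacing (28, 35, 28, 35).
The pattern: 3rd Wednesday of the month.
3rd Wednesday of September 1996: 1996-09-18.
3rd Wednesday of October 1996: 1996-10-16.
November 1996 — 3rd Wednesday is 1996-11-20.
3rd Wednesday of December 1996: 1996-12-18.

1996-12-18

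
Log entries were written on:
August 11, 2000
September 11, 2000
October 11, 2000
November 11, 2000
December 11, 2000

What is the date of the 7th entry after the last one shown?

Each date is the 11th; the gaps (31, 30, 31, 30) track the month lengths.
The rule is the 11th of each month.
January 2001: January 11, 2001.
February 2001: February 11, 2001.
March 2001: March 11, 2001.
April 2001: April 11, 2001.
Next: May 2001 → May 11, 2001.
June 2001: June 11, 2001.
Next: July 2001 → July 11, 2001.

July 11, 2001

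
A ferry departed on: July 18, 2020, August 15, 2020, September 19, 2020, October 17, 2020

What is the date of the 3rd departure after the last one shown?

All dates are Saturdays, 28, 35, 28 days apart.
Specifically, the 3rd Saturday of each month.
3rd Saturday of November 2020: November 21, 2020.
December 2020 — 3rd Saturday is December 19, 2020.
January 2021 — 3rd Saturday is January 16, 2021.

January 16, 2021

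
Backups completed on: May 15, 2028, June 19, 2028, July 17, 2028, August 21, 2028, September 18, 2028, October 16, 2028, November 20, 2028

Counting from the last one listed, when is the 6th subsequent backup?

These are Mondays at 28- or 35-day spacing (35, 28, 35, 28, 28, 35).
The pattern: 3rd Monday of the month.
3rd Monday of December 2028: December 18, 2028.
January 2029 — 3rd Monday is January 15, 2029.
3rd Monday of February 2029: February 19, 2029.
3rd Monday of March 2029: March 19, 2029.
3rd Monday of April 2029: April 16, 2029.
May 2029 — 3rd Monday is May 21, 2029.

May 21, 2029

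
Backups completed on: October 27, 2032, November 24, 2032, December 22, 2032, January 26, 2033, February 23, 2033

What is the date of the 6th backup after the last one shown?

All dates are Wednesdays, 28, 28, 35, 28 days apart.
Specifically, the 4th Wednesday of each month.
4th Wednesday of March 2033: March 23, 2033.
April 2033 — 4th Wednesday is April 27, 2033.
4th Wednesday of May 2033: May 25, 2033.
June 2033 — 4th Wednesday is June 22, 2033.
July 2033 — 4th Wednesday is July 27, 2033.
August 2033 — 4th Wednesday is August 24, 2033.

August 24, 2033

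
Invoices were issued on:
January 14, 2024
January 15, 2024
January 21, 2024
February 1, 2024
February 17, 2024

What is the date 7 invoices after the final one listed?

The spacing grows by 5 each time: 1, 6, 11, 16 days.
Next gap: 21 days. February 17, 2024 + 21 days = March 9, 2024.
Next gap: 26 days. March 9, 2024 + 26 days = April 4, 2024.
Next gap: 31 days. April 4, 2024 + 31 days = May 5, 2024.
Next gap: 36 days. May 5, 2024 + 36 days = June 10, 2024.
Next gap: 41 days. June 10, 2024 + 41 days = July 21, 2024.
Next gap: 46 days. July 21, 2024 + 46 days = September 5, 2024.
Next gap: 51 days. September 5, 2024 + 51 days = October 26, 2024.

October 26, 2024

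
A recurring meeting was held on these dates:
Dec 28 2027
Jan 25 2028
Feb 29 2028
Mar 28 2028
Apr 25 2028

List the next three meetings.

May 30 2028, Jun 27 2028, Jul 25 2028

All Tuesdays; the gaps (28, 35, 28, 28) vary with month length.
This is the last Tuesday of each month.
Last Tuesday of May 2028: May 30 2028.
June 2028 ends with Tuesday Jun 27 2028.
Last Tuesday of July 2028: Jul 25 2028.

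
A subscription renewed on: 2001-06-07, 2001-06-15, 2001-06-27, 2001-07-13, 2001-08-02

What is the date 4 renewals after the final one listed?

The spacing grows by 4 each time: 8, 12, 16, 20 days.
Next gap: 24 days. 2001-08-02 + 24 days = 2001-08-26.
Next gap: 28 days. 2001-08-26 + 28 days = 2001-09-23.
Next gap: 32 days. 2001-09-23 + 32 days = 2001-10-25.
Next gap: 36 days. 2001-10-25 + 36 days = 2001-11-30.

2001-11-30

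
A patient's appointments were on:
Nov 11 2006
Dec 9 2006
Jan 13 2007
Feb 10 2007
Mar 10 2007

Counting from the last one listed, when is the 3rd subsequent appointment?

Jun 9 2007

These are Saturdays at 28- or 35-day spacing (28, 35, 28, 28).
The pattern: 2nd Saturday of the month.
2nd Saturday of April 2007: Apr 14 2007.
May 2007 — 2nd Saturday is May 12 2007.
2nd Saturday of June 2007: Jun 9 2007.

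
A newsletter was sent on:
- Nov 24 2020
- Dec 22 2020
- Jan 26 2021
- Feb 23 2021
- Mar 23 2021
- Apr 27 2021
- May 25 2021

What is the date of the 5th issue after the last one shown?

These are Tuesdays at 28- or 35-day spacing (28, 35, 28, 28, 35, 28).
The pattern: 4th Tuesday of the month.
June 2021 — 4th Tuesday is Jun 22 2021.
July 2021 — 4th Tuesday is Jul 27 2021.
4th Tuesday of August 2021: Aug 24 2021.
4th Tuesday of September 2021: Sep 28 2021.
4th Tuesday of October 2021: Oct 26 2021.

Oct 26 2021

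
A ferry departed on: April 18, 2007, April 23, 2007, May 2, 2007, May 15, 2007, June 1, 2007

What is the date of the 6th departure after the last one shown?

The spacing grows by 4 each time: 5, 9, 13, 17 days.
Next gap: 21 days. June 1, 2007 + 21 days = June 22, 2007.
Next gap: 25 days. June 22, 2007 + 25 days = July 17, 2007.
Next gap: 29 days. July 17, 2007 + 29 days = August 15, 2007.
Next gap: 33 days. August 15, 2007 + 33 days = September 17, 2007.
Next gap: 37 days. September 17, 2007 + 37 days = October 24, 2007.
Next gap: 41 days. October 24, 2007 + 41 days = December 4, 2007.

December 4, 2007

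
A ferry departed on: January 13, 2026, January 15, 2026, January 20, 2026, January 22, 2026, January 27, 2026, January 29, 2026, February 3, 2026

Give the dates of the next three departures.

February 5, 2026; February 10, 2026; February 12, 2026

Every event lands on a Tuesday or Thursday (gaps cycle 2, 5, 2, 5, 2, 5).
So the schedule is: every Tuesday and Thursday.
The following Thursday is February 5, 2026.
The following Tuesday is February 10, 2026.
Next Thursday: February 12, 2026.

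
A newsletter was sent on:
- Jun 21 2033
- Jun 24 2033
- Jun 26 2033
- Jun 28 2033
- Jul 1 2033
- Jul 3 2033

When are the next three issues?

Jul 5 2033, Jul 8 2033, Jul 10 2033

The gap pattern 3, 2, 2, 3, 2 repeats every 3 events.
These are the Tuesdays, Fridays and Sundays of each week.
The following Tuesday is Jul 5 2033.
Next Friday: Jul 8 2033.
The following Sunday is Jul 10 2033.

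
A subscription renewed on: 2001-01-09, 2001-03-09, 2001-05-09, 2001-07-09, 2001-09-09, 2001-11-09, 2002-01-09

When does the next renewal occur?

2002-03-09

Gaps: 59, 61, 61, 62, 61, 61 days — not constant. Every event is on the 9th of the month.
Pattern: the 9th of every 2 months.
Next: March 2002 → 2002-03-09.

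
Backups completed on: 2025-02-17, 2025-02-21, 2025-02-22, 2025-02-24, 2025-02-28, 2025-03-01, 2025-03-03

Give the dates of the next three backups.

2025-03-07, 2025-03-08, 2025-03-10

Gaps: 4, 1, 2, 4, 1, 2 days — not constant, but cyclic with period 3.
The events fall on every Monday, Friday and Saturday.
Next Friday: 2025-03-07.
Next Saturday: 2025-03-08.
Next Monday: 2025-03-10.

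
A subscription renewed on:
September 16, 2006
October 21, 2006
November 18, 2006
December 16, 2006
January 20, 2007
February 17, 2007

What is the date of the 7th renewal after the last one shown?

All dates are Saturdays, 35, 28, 28, 35, 28 days apart.
Specifically, the 3rd Saturday of each month.
March 2007 — 3rd Saturday is March 17, 2007.
3rd Saturday of April 2007: April 21, 2007.
May 2007 — 3rd Saturday is May 19, 2007.
3rd Saturday of June 2007: June 16, 2007.
3rd Saturday of July 2007: July 21, 2007.
August 2007 — 3rd Saturday is August 18, 2007.
September 2007 — 3rd Saturday is September 15, 2007.

September 15, 2007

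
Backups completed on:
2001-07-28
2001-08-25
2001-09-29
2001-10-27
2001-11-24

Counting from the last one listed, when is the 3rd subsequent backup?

2002-02-23

These are Saturdays with 28, 35, 28, 28-day gaps.
Each is the final Saturday of its month — 2001-09-29 is past the 28th, so '4th Saturday' doesn't fit.
Last Saturday of December 2001: 2001-12-29.
Last Saturday of January 2002: 2002-01-26.
Last Saturday of February 2002: 2002-02-23.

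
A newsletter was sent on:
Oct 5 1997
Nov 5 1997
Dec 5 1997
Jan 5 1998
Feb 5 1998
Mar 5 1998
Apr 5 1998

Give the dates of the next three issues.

May 5 1998, Jun 5 1998, Jul 5 1998

Each date is the 5th; the gaps (31, 30, 31, 31, 28, 31) track the month lengths.
The rule is the 5th of each month.
Next: May 1998 → May 5 1998.
June 1998: Jun 5 1998.
Next: July 1998 → Jul 5 1998.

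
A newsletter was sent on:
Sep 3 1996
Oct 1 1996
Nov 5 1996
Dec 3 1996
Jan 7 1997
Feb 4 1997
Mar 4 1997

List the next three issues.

Apr 1 1997, May 6 1997, Jun 3 1997

These are Tuesdays at 28- or 35-day spacing (28, 35, 28, 35, 28, 28).
The pattern: 1st Tuesday of the month.
1st Tuesday of April 1997: Apr 1 1997.
1st Tuesday of May 1997: May 6 1997.
1st Tuesday of June 1997: Jun 3 1997.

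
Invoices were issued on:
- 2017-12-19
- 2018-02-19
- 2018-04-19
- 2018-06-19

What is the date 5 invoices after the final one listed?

The day-of-month is always 19 (62, 59, 61 days between events).
So this recurs on the 19th of every 2 months.
August 2018: 2018-08-19.
October 2018: 2018-10-19.
December 2018: 2018-12-19.
Next: February 2019 → 2019-02-19.
April 2019: 2019-04-19.

2019-04-19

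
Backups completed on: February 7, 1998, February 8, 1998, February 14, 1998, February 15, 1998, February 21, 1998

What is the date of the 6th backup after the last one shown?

March 14, 1998

Every event lands on a Saturday or Sunday (gaps cycle 1, 6, 1, 6).
So the schedule is: every Saturday and Sunday.
Next Sunday: February 22, 1998.
Next Saturday: February 28, 1998.
Next Sunday: March 1, 1998.
The following Saturday is March 7, 1998.
The following Sunday is March 8, 1998.
Next Saturday: March 14, 1998.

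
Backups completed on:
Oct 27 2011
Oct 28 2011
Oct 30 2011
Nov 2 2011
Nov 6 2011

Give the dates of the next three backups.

Nov 11 2011, Nov 17 2011, Nov 24 2011

Intervals are 1, 2, 3, 4 days — an arithmetic progression with common difference 1.
Next gap: 5 days. Nov 6 2011 + 5 days = Nov 11 2011.
Next gap: 6 days. Nov 11 2011 + 6 days = Nov 17 2011.
Next gap: 7 days. Nov 17 2011 + 7 days = Nov 24 2011.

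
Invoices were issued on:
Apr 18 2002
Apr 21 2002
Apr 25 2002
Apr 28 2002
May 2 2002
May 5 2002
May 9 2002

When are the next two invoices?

May 12 2002, May 16 2002

Gaps: 3, 4, 3, 4, 3, 4 days — not constant, but cyclic with period 2.
The events fall on every Thursday and Sunday.
The following Sunday is May 12 2002.
Next Thursday: May 16 2002.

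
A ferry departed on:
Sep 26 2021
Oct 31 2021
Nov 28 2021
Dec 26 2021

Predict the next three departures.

Jan 30 2022, Feb 27 2022, Mar 27 2022

All Sundays; the gaps (35, 28, 28) vary with month length.
This is the last Sunday of each month.
Last Sunday of January 2022: Jan 30 2022.
Last Sunday of February 2022: Feb 27 2022.
Last Sunday of March 2022: Mar 27 2022.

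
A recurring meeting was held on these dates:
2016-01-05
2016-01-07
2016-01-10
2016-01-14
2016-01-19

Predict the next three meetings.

Gaps: 2, 3, 4, 5 days — each gap is 1 larger than the previous one.
Next gap: 6 days. 2016-01-19 + 6 days = 2016-01-25.
Next gap: 7 days. 2016-01-25 + 7 days = 2016-02-01.
Next gap: 8 days. 2016-02-01 + 8 days = 2016-02-09.

2016-01-25, 2016-02-01, 2016-02-09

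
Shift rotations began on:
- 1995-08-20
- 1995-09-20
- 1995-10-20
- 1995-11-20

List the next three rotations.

Gaps: 31, 30, 31 days — not constant. Every event is on the 20th of the month.
Pattern: the 20th of each month.
December 1995: 1995-12-20.
Next: January 1996 → 1996-01-20.
Next: February 1996 → 1996-02-20.

1995-12-20, 1996-01-20, 1996-02-20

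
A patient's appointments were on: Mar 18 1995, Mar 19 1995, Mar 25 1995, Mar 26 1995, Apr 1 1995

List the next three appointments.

Apr 2 1995, Apr 8 1995, Apr 9 1995

Every event lands on a Saturday or Sunday (gaps cycle 1, 6, 1, 6).
So the schedule is: every Saturday and Sunday.
The following Sunday is Apr 2 1995.
The following Saturday is Apr 8 1995.
Next Sunday: Apr 9 1995.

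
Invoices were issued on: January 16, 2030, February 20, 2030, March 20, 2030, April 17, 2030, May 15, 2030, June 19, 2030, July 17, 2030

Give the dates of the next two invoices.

Gaps: 35, 28, 28, 28, 35, 28 days — a mix of 28 and 35. Every date is a Wednesday.
Each is the 3rd Wednesday of its month.
3rd Wednesday of August 2030: August 21, 2030.
3rd Wednesday of September 2030: September 18, 2030.

August 21, 2030; September 18, 2030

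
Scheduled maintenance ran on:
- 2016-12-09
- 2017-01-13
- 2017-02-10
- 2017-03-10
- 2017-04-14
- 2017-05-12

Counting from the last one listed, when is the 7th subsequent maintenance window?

2017-12-08

All dates are Fridays, 35, 28, 28, 35, 28 days apart.
Specifically, the 2nd Friday of each month.
2nd Friday of June 2017: 2017-06-09.
July 2017 — 2nd Friday is 2017-07-14.
August 2017 — 2nd Friday is 2017-08-11.
September 2017 — 2nd Friday is 2017-09-08.
2nd Friday of October 2017: 2017-10-13.
November 2017 — 2nd Friday is 2017-11-10.
December 2017 — 2nd Friday is 2017-12-08.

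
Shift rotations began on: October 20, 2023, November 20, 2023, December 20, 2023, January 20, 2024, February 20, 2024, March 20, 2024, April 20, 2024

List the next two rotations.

Gaps: 31, 30, 31, 31, 29, 31 days — not constant. Every event is on the 20th of the month.
Pattern: the 20th of each month.
Next: May 2024 → May 20, 2024.
June 2024: June 20, 2024.

May 20, 2024; June 20, 2024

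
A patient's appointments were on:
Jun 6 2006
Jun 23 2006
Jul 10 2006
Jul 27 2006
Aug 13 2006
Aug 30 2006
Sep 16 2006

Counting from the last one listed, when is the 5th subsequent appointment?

Dec 10 2006

Every event comes 17 days after the last (17, 17, 17, 17, 17, 17).
Sep 16 2006 + 17 days = Oct 3 2006.
Oct 3 2006 + 17 days = Oct 20 2006.
Oct 20 2006 + 17 days = Nov 6 2006.
Nov 6 2006 + 17 days = Nov 23 2006.
Nov 23 2006 + 17 days = Dec 10 2006.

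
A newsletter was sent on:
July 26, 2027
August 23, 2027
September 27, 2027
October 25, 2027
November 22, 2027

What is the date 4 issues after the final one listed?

Gaps: 28, 35, 28, 28 days — a mix of 28 and 35. Every date is a Monday.
Each is the 4th Monday of its month.
December 2027 — 4th Monday is December 27, 2027.
4th Monday of January 2028: January 24, 2028.
4th Monday of February 2028: February 28, 2028.
March 2028 — 4th Monday is March 27, 2028.

March 27, 2028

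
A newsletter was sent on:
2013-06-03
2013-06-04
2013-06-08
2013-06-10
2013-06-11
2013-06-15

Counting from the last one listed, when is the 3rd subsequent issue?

2013-06-22

The gap pattern 1, 4, 2, 1, 4 repeats every 3 events.
These are the Mondays, Tuesdays and Saturdays of each week.
Next Monday: 2013-06-17.
Next Tuesday: 2013-06-18.
Next Saturday: 2013-06-22.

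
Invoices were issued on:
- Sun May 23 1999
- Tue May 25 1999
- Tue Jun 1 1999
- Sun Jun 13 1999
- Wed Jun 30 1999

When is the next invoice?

Gaps: 2, 7, 12, 17 days — each gap is 5 larger than the previous one.
Next gap: 22 days. Wed Jun 30 1999 + 22 days = Thu Jul 22 1999.

Thu Jul 22 1999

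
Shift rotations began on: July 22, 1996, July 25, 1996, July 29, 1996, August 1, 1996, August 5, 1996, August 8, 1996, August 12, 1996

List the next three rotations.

August 15, 1996; August 19, 1996; August 22, 1996

Every event lands on a Monday or Thursday (gaps cycle 3, 4, 3, 4, 3, 4).
So the schedule is: every Monday and Thursday.
The following Thursday is August 15, 1996.
Next Monday: August 19, 1996.
The following Thursday is August 22, 1996.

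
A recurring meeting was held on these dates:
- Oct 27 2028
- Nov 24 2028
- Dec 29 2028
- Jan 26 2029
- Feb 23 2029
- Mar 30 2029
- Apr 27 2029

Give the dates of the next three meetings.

All Fridays; the gaps (28, 35, 28, 28, 35, 28) vary with month length.
This is the last Friday of each month.
Last Friday of May 2029: May 25 2029.
Last Friday of June 2029: Jun 29 2029.
Last Friday of July 2029: Jul 27 2029.

May 25 2029, Jun 29 2029, Jul 27 2029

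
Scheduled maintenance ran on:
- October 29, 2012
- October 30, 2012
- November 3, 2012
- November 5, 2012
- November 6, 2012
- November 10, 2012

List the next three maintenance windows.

November 12, 2012; November 13, 2012; November 17, 2012

The gap pattern 1, 4, 2, 1, 4 repeats every 3 events.
These are the Mondays, Tuesdays and Saturdays of each week.
Next Monday: November 12, 2012.
Next Tuesday: November 13, 2012.
The following Saturday is November 17, 2012.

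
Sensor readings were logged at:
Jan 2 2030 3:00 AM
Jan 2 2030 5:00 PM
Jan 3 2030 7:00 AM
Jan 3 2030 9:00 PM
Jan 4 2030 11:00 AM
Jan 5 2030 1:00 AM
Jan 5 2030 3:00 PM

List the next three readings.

Jan 6 2030 5:00 AM, Jan 6 2030 7:00 PM, Jan 7 2030 9:00 AM

The interval is a steady 14 hours (14, 14, 14, 14, 14, 14).
Jan 5 2030 3:00 PM + 14 h = Jan 6 2030 5:00 AM.
Jan 6 2030 5:00 AM + 14 h = Jan 6 2030 7:00 PM.
Jan 6 2030 7:00 PM + 14 h = Jan 7 2030 9:00 AM.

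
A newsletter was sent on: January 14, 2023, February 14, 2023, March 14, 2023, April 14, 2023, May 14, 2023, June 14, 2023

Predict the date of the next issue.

July 14, 2023

Each date is the 14th; the gaps (31, 28, 31, 30, 31) track the month lengths.
The rule is the 14th of each month.
July 2023: July 14, 2023.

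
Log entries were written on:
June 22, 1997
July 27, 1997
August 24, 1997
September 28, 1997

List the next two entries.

October 26, 1997; November 23, 1997

Gaps: 35, 28, 35 days — a mix of 28 and 35. Every date is a Sunday.
Each is the 4th Sunday of its month.
4th Sunday of October 1997: October 26, 1997.
4th Sunday of November 1997: November 23, 1997.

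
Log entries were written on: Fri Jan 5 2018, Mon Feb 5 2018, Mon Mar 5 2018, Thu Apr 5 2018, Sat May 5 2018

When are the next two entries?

Tue Jun 5 2018, Thu Jul 5 2018

The day-of-month is always 5 (31, 28, 31, 30 days between events).
So this recurs on the 5th of each month.
June 2018: Tue Jun 5 2018.
Next: July 2018 → Thu Jul 5 2018.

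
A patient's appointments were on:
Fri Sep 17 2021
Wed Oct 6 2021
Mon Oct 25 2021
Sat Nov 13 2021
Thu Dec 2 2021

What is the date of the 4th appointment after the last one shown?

Gaps between consecutive events: 19, 19, 19, 19 days — a constant 19-day interval.
Thu Dec 2 2021 + 19 days = Tue Dec 21 2021.
Tue Dec 21 2021 + 19 days = Sun Jan 9 2022.
Sun Jan 9 2022 + 19 days = Fri Jan 28 2022.
Fri Jan 28 2022 + 19 days = Wed Feb 16 2022.

Wed Feb 16 2022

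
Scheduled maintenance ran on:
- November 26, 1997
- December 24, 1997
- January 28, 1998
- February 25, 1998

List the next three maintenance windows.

All dates are Wednesdays, 28, 35, 28 days apart.
Specifically, the 4th Wednesday of each month.
4th Wednesday of March 1998: March 25, 1998.
4th Wednesday of April 1998: April 22, 1998.
May 1998 — 4th Wednesday is May 27, 1998.

March 25, 1998; April 22, 1998; May 27, 1998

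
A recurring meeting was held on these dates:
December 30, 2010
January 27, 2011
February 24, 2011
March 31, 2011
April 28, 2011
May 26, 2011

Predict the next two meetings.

June 30, 2011; July 28, 2011

All Thursdays; the gaps (28, 28, 35, 28, 28) vary with month length.
This is the last Thursday of each month.
June 2011 ends with Thursday June 30, 2011.
July 2011 ends with Thursday July 28, 2011.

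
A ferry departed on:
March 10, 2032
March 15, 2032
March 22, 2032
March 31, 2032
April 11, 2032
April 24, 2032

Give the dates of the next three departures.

May 9, 2032; May 26, 2032; June 14, 2032

The spacing grows by 2 each time: 5, 7, 9, 11, 13 days.
Next gap: 15 days. April 24, 2032 + 15 days = May 9, 2032.
Next gap: 17 days. May 9, 2032 + 17 days = May 26, 2032.
Next gap: 19 days. May 26, 2032 + 19 days = June 14, 2032.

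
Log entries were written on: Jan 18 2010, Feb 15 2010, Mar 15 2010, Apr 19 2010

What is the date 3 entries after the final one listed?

Gaps: 28, 28, 35 days — a mix of 28 and 35. Every date is a Monday.
Each is the 3rd Monday of its month.
3rd Monday of May 2010: May 17 2010.
3rd Monday of June 2010: Jun 21 2010.
July 2010 — 3rd Monday is Jul 19 2010.

Jul 19 2010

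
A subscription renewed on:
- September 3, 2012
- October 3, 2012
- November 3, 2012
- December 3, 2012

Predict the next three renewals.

The day-of-month is always 3 (30, 31, 30 days between events).
So this recurs on the 3rd of each month.
Next: January 2013 → January 3, 2013.
February 2013: February 3, 2013.
March 2013: March 3, 2013.

January 3, 2013; February 3, 2013; March 3, 2013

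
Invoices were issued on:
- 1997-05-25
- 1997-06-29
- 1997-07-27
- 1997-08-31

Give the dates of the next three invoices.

Every date is a Sunday; gaps 35, 28, 35 days.
Each is the last Sunday of its month (at least one falls on the 29th or later, ruling out '4th Sunday').
Last Sunday of September 1997: 1997-09-28.
Last Sunday of October 1997: 1997-10-26.
November 1997 ends with Sunday 1997-11-30.

1997-09-28, 1997-10-26, 1997-11-30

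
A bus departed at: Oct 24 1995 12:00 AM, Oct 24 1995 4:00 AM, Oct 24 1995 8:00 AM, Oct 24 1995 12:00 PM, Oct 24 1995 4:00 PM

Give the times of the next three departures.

Oct 24 1995 8:00 PM, Oct 25 1995 12:00 AM, Oct 25 1995 4:00 AM

Gaps: 4, 4, 4, 4 hours — each event is 4 hours after the previous one.
Oct 24 1995 4:00 PM + 4 h = Oct 24 1995 8:00 PM.
Oct 24 1995 8:00 PM + 4 h = Oct 25 1995 12:00 AM.
Oct 25 1995 12:00 AM + 4 h = Oct 25 1995 4:00 AM.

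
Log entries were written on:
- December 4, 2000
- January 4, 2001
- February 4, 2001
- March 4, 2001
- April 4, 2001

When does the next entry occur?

May 4, 2001

The day-of-month is always 4 (31, 31, 28, 31 days between events).
So this recurs on the 4th of each month.
Next: May 2001 → May 4, 2001.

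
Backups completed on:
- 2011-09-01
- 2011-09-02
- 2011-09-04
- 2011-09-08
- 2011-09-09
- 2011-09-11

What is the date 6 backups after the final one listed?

2011-09-25

Every event lands on a Thursday or Friday or Sunday (gaps cycle 1, 2, 4, 1, 2).
So the schedule is: every Thursday, Friday and Sunday.
Next Thursday: 2011-09-15.
Next Friday: 2011-09-16.
The following Sunday is 2011-09-18.
The following Thursday is 2011-09-22.
Next Friday: 2011-09-23.
Next Sunday: 2011-09-25.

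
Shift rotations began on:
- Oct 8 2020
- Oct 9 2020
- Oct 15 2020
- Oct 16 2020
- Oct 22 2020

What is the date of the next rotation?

Oct 23 2020

Every event lands on a Thursday or Friday (gaps cycle 1, 6, 1, 6).
So the schedule is: every Thursday and Friday.
Next Friday: Oct 23 2020.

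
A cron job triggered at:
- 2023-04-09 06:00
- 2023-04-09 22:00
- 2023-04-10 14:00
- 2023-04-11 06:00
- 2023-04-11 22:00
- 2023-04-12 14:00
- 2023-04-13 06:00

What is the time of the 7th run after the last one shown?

2023-04-17 22:00

Spacing: 16, 16, 16, 16, 16, 16 h — constant 16 h.
2023-04-13 06:00 + 16 h = 2023-04-13 22:00.
2023-04-13 22:00 + 16 h = 2023-04-14 14:00.
2023-04-14 14:00 + 16 h = 2023-04-15 06:00.
2023-04-15 06:00 + 16 h = 2023-04-15 22:00.
2023-04-15 22:00 + 16 h = 2023-04-16 14:00.
2023-04-16 14:00 + 16 h = 2023-04-17 06:00.
2023-04-17 06:00 + 16 h = 2023-04-17 22:00.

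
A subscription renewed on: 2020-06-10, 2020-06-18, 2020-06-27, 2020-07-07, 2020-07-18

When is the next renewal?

Gaps: 8, 9, 10, 11 days — each gap is 1 larger than the previous one.
Next gap: 12 days. 2020-07-18 + 12 days = 2020-07-30.

2020-07-30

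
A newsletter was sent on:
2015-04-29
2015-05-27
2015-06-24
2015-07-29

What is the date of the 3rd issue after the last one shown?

2015-10-28

All Wednesdays; the gaps (28, 28, 35) vary with month length.
This is the last Wednesday of each month.
August 2015 ends with Wednesday 2015-08-26.
Last Wednesday of September 2015: 2015-09-30.
Last Wednesday of October 2015: 2015-10-28.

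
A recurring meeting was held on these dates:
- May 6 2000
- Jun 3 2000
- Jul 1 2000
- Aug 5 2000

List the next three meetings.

Sep 2 2000, Oct 7 2000, Nov 4 2000

All dates are Saturdays, 28, 28, 35 days apart.
Specifically, the 1st Saturday of each month.
September 2000 — 1st Saturday is Sep 2 2000.
1st Saturday of October 2000: Oct 7 2000.
November 2000 — 1st Saturday is Nov 4 2000.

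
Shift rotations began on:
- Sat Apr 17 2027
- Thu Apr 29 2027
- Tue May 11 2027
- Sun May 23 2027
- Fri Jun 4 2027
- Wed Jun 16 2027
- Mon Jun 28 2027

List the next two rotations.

The spacing is 12, 12, 12, 12, 12, 12 days — always 12 days.
Mon Jun 28 2027 + 12 days = Sat Jul 10 2027.
Sat Jul 10 2027 + 12 days = Thu Jul 22 2027.

Sat Jul 10 2027, Thu Jul 22 2027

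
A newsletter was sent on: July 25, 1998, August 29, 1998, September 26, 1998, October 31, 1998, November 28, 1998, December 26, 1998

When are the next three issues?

January 30, 1999; February 27, 1999; March 27, 1999

These are Saturdays with 35, 28, 35, 28, 28-day gaps.
Each is the final Saturday of its month — August 29, 1998 is past the 28th, so '4th Saturday' doesn't fit.
Last Saturday of January 1999: January 30, 1999.
February 1999 ends with Saturday February 27, 1999.
Last Saturday of March 1999: March 27, 1999.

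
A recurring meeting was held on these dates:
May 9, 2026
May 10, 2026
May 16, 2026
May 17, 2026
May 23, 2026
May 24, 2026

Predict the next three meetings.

May 30, 2026; May 31, 2026; June 6, 2026

The gap pattern 1, 6, 1, 6, 1 repeats every 2 events.
These are the Saturdays and Sundays of each week.
Next Saturday: May 30, 2026.
The following Sunday is May 31, 2026.
The following Saturday is June 6, 2026.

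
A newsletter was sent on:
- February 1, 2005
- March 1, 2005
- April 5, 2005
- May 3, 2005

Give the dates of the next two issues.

Gaps: 28, 35, 28 days — a mix of 28 and 35. Every date is a Tuesday.
Each is the 1st Tuesday of its month.
June 2005 — 1st Tuesday is June 7, 2005.
July 2005 — 1st Tuesday is July 5, 2005.

June 7, 2005; July 5, 2005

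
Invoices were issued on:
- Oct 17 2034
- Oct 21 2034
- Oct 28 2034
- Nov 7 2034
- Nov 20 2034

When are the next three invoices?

Gaps: 4, 7, 10, 13 days — each gap is 3 larger than the previous one.
Next gap: 16 days. Nov 20 2034 + 16 days = Dec 6 2034.
Next gap: 19 days. Dec 6 2034 + 19 days = Dec 25 2034.
Next gap: 22 days. Dec 25 2034 + 22 days = Jan 16 2035.

Dec 6 2034, Dec 25 2034, Jan 16 2035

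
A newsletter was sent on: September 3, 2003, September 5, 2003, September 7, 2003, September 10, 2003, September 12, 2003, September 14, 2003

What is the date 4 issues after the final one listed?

The gap pattern 2, 2, 3, 2, 2 repeats every 3 events.
These are the Wednesdays, Fridays and Sundays of each week.
Next Wednesday: September 17, 2003.
The following Friday is September 19, 2003.
Next Sunday: September 21, 2003.
The following Wednesday is September 24, 2003.

September 24, 2003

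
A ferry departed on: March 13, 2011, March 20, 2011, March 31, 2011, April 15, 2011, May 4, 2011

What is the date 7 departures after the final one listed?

The spacing grows by 4 each time: 7, 11, 15, 19 days.
Next gap: 23 days. May 4, 2011 + 23 days = May 27, 2011.
Next gap: 27 days. May 27, 2011 + 27 days = June 23, 2011.
Next gap: 31 days. June 23, 2011 + 31 days = July 24, 2011.
Next gap: 35 days. July 24, 2011 + 35 days = August 28, 2011.
Next gap: 39 days. August 28, 2011 + 39 days = October 6, 2011.
Next gap: 43 days. October 6, 2011 + 43 days = November 18, 2011.
Next gap: 47 days. November 18, 2011 + 47 days = January 4, 2012.

January 4, 2012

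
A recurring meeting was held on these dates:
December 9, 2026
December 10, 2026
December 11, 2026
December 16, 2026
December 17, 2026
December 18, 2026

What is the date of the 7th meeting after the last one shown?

Every event lands on a Wednesday or Thursday or Friday (gaps cycle 1, 1, 5, 1, 1).
So the schedule is: every Wednesday, Thursday and Friday.
The following Wednesday is December 23, 2026.
Next Thursday: December 24, 2026.
Next Friday: December 25, 2026.
Next Wednesday: December 30, 2026.
Next Thursday: December 31, 2026.
The following Friday is January 1, 2027.
The following Wednesday is January 6, 2027.

January 6, 2027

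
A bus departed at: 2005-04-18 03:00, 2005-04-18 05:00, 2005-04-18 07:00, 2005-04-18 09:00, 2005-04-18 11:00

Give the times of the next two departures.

Gaps: 2, 2, 2, 2 hours — each event is 2 hours after the previous one.
2005-04-18 11:00 + 2 h = 2005-04-18 13:00.
2005-04-18 13:00 + 2 h = 2005-04-18 15:00.

2005-04-18 13:00, 2005-04-18 15:00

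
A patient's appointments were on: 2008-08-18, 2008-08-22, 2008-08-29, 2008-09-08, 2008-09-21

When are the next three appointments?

The spacing grows by 3 each time: 4, 7, 10, 13 days.
Next gap: 16 days. 2008-09-21 + 16 days = 2008-10-07.
Next gap: 19 days. 2008-10-07 + 19 days = 2008-10-26.
Next gap: 22 days. 2008-10-26 + 22 days = 2008-11-17.

2008-10-07, 2008-10-26, 2008-11-17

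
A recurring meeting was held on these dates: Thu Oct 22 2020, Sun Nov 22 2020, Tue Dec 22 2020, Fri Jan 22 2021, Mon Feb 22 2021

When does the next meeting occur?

Each date is the 22nd; the gaps (31, 30, 31, 31) track the month lengths.
The rule is the 22nd of each month.
Next: March 2021 → Mon Mar 22 2021.

Mon Mar 22 2021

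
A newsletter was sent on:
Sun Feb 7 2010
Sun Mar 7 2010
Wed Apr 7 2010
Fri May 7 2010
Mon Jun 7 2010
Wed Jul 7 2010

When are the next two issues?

Each date is the 7th; the gaps (28, 31, 30, 31, 30) track the month lengths.
The rule is the 7th of each month.
Next: August 2010 → Sat Aug 7 2010.
September 2010: Tue Sep 7 2010.

Sat Aug 7 2010, Tue Sep 7 2010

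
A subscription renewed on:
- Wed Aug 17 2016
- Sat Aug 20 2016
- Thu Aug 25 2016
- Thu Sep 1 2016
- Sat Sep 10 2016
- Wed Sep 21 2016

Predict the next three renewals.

Gaps: 3, 5, 7, 9, 11 days — each gap is 2 larger than the previous one.
Next gap: 13 days. Wed Sep 21 2016 + 13 days = Tue Oct 4 2016.
Next gap: 15 days. Tue Oct 4 2016 + 15 days = Wed Oct 19 2016.
Next gap: 17 days. Wed Oct 19 2016 + 17 days = Sat Nov 5 2016.

Tue Oct 4 2016, Wed Oct 19 2016, Sat Nov 5 2016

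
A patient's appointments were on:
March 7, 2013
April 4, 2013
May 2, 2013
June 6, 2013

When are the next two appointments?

All dates are Thursdays, 28, 28, 35 days apart.
Specifically, the 1st Thursday of each month.
July 2013 — 1st Thursday is July 4, 2013.
August 2013 — 1st Thursday is August 1, 2013.

July 4, 2013; August 1, 2013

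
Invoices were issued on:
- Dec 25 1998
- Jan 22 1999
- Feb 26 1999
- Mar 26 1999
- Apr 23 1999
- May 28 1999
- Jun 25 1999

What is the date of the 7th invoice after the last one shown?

Gaps: 28, 35, 28, 28, 35, 28 days — a mix of 28 and 35. Every date is a Friday.
Each is the 4th Friday of its month.
4th Friday of July 1999: Jul 23 1999.
4th Friday of August 1999: Aug 27 1999.
4th Friday of September 1999: Sep 24 1999.
October 1999 — 4th Friday is Oct 22 1999.
4th Friday of November 1999: Nov 26 1999.
4th Friday of December 1999: Dec 24 1999.
January 2000 — 4th Friday is Jan 28 2000.

Jan 28 2000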